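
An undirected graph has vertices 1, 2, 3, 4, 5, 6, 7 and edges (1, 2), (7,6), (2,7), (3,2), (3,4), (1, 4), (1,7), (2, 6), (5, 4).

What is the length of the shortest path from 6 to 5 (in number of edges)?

Distance 0: 6.
Distance 1: 2, 7.
Distance 2: 1, 3.
Distance 3: 4.
Distance 4: 5 — contains 5.

4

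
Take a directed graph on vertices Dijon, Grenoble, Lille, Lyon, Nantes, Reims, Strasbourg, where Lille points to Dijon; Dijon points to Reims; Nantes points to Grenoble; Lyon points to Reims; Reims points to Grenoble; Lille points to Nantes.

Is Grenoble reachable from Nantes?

Explore from Nantes.
Distance 1: reach Grenoble.
Found Grenoble.

Yes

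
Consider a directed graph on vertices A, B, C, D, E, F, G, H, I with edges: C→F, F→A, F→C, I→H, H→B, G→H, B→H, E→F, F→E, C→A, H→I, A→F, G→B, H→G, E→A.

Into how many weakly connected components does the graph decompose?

3

From A: component {A, C, E, F}.
From B: component {B, G, H, I}.
From D: component {D}.
That's 3 components.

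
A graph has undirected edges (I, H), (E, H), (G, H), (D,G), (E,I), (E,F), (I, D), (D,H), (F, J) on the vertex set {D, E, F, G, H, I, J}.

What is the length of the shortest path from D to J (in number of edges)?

Distance 0: D.
Distance 1: G, H, I.
Distance 2: E.
Distance 3: F.
Distance 4: J — contains J.

4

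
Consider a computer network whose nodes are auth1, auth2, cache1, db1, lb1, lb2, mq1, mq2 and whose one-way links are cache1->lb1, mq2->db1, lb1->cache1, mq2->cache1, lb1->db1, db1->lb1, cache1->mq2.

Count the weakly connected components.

5

From auth1: component {auth1}.
From auth2: component {auth2}.
From cache1: component {cache1, db1, lb1, mq2}.
From lb2: component {lb2}.
From mq1: component {mq1}.
That's 5 components.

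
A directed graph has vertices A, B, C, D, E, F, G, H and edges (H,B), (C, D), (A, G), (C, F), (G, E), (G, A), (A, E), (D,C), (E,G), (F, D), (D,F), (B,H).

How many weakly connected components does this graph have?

3

From A: component {A, E, G}.
From B: component {B, H}.
From C: component {C, D, F}.
That's 3 components.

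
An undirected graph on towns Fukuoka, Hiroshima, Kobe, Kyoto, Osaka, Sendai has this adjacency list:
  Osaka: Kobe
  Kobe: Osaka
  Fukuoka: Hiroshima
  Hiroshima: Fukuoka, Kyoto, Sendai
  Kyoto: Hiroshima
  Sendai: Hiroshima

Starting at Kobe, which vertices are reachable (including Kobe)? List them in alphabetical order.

Start at Kobe.
Its neighbours: Osaka.
Nothing further is reachable.

Kobe, Osaka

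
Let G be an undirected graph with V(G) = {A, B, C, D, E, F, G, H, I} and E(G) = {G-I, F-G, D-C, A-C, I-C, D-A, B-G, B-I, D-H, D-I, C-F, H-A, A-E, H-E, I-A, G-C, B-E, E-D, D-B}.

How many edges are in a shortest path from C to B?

2

Distance 0: C.
Distance 1: A, D, F, G, I.
Distance 2: B, E, H — contains B.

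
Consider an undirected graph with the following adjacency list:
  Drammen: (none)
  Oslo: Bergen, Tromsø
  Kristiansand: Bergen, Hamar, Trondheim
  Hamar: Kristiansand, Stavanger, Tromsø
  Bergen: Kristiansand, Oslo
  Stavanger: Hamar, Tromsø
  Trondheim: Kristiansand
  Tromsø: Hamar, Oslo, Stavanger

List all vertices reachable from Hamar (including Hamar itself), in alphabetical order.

Start at Hamar.
Its neighbours: Kristiansand, Stavanger, Tromsø.
Then their neighbours: Bergen, Oslo, Trondheim.
Nothing further is reachable.

Bergen, Hamar, Kristiansand, Oslo, Stavanger, Tromsø, Trondheim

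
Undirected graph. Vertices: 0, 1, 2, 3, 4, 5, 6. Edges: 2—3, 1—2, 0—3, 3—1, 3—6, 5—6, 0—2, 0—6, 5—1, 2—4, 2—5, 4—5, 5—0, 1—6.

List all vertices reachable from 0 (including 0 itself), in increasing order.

Start at 0.
Its neighbours: 2, 3, 5, 6.
Then their neighbours: 1, 4.
Every vertex is now reached.

0, 1, 2, 3, 4, 5, 6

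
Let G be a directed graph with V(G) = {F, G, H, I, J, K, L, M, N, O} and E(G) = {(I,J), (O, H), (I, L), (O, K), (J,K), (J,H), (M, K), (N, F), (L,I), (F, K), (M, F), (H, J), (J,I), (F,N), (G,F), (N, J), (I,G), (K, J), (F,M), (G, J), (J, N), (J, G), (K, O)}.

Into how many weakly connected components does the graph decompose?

From F: component {F, G, H, I, J, K, L, M, N, O}.
That's 1 component.

1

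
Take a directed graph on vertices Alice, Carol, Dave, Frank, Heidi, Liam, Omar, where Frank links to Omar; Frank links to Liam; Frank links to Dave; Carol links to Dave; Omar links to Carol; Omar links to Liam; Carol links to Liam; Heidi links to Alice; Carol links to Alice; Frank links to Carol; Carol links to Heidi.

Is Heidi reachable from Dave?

No

Dave has no outgoing edges, so nothing is reachable from it.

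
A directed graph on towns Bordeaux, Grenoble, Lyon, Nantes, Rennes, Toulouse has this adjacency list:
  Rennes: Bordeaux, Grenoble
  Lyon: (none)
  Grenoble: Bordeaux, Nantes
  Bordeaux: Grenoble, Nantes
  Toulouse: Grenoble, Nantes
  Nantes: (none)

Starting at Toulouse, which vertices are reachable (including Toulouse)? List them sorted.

Bordeaux, Grenoble, Nantes, Toulouse

Start at Toulouse.
Its neighbours: Grenoble, Nantes.
Then their neighbours: Bordeaux.
Nothing further is reachable.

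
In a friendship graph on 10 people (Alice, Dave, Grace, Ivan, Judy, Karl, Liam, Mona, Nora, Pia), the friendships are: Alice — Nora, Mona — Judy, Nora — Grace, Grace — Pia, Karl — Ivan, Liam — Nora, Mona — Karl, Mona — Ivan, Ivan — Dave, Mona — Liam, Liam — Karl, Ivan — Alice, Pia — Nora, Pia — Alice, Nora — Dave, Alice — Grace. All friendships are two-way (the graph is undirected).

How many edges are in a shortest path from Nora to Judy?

Distance 0: Nora.
Distance 1: Alice, Dave, Grace, Liam, Pia.
Distance 2: Ivan, Karl, Mona.
Distance 3: Judy — contains Judy.

3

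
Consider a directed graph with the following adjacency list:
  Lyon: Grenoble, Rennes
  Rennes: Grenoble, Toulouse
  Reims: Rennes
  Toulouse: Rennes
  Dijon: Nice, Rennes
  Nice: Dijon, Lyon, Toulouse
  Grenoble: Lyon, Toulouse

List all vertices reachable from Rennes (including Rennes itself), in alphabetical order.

Start at Rennes.
Its neighbours: Grenoble, Toulouse.
Then their neighbours: Lyon.
Nothing further is reachable.

Grenoble, Lyon, Rennes, Toulouse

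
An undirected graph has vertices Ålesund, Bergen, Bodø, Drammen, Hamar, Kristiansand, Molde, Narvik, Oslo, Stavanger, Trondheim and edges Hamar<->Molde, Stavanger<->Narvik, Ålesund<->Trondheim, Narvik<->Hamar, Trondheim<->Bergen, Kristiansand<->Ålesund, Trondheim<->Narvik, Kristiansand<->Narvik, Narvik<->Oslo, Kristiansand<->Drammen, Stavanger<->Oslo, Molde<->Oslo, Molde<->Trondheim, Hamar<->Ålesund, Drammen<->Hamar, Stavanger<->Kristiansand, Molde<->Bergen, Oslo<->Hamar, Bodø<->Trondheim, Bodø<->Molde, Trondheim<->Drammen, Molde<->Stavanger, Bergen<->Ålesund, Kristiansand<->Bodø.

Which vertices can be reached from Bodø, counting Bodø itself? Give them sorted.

Ålesund, Bergen, Bodø, Drammen, Hamar, Kristiansand, Molde, Narvik, Oslo, Stavanger, Trondheim

Start at Bodø.
Its neighbours: Kristiansand, Molde, Trondheim.
Then their neighbours: Ålesund, Bergen, Drammen, Hamar, Narvik, Oslo, Stavanger.
Every vertex is now reached.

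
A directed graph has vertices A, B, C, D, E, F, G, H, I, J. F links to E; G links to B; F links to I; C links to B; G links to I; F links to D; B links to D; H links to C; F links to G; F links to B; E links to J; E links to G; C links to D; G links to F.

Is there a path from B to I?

Explore from B.
Distance 1: reach D.
The search from B is exhausted; no directed path reaches I.

No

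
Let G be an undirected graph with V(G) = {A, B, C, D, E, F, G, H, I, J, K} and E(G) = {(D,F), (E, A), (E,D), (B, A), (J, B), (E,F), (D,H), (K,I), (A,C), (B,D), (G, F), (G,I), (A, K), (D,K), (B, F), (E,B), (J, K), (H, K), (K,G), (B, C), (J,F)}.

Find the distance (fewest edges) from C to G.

3

Distance 0: C.
Distance 1: A, B.
Distance 2: D, E, F, J, K.
Distance 3: G, H, I — contains G.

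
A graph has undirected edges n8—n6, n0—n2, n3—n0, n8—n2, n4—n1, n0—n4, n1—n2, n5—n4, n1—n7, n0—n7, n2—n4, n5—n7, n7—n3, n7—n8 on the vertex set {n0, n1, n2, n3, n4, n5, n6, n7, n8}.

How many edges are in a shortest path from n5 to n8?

Distance 0: n5.
Distance 1: n4, n7.
Distance 2: n0, n1, n2, n3, n8 — contains n8.

2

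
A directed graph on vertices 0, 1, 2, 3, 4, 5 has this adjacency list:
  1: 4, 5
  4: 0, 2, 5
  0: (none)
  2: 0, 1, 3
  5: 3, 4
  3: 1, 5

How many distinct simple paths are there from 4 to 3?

4→2→1→5→3
4→2→3
4→5→3

3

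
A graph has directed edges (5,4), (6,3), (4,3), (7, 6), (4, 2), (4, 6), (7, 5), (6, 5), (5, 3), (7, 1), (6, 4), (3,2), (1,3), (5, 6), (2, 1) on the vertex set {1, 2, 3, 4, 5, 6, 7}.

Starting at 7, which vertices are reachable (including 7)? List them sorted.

1, 2, 3, 4, 5, 6, 7

Start at 7.
Its neighbours: 1, 5, 6.
Then their neighbours: 3, 4.
Then next layer: 2.
Every vertex is now reached.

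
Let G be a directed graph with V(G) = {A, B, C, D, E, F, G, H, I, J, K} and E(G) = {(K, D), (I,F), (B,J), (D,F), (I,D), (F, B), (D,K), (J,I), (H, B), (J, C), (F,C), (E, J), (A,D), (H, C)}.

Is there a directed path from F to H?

Explore from F.
Distance 1: reach B, C.
Distance 2: reach J.
Distance 3: reach I.
Distance 4: reach D.
Distance 5: reach K.
The search from F is exhausted; no directed path reaches H.

No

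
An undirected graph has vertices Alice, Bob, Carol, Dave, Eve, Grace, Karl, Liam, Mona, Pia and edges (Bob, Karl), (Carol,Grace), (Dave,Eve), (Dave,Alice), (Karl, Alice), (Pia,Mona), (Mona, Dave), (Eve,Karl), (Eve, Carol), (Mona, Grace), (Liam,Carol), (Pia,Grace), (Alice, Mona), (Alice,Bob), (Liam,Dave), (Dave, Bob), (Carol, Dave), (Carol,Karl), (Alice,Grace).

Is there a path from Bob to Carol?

Explore from Bob.
Distance 1: reach Alice, Dave, Karl.
Distance 2: reach Carol, Eve, Grace, Liam, Mona.
Found Carol.

Yes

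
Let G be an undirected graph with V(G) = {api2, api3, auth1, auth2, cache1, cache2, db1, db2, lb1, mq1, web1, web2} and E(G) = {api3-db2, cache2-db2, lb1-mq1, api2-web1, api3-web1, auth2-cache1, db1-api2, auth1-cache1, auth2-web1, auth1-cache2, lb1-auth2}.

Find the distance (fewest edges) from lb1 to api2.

Distance 0: lb1.
Distance 1: auth2, mq1.
Distance 2: cache1, web1.
Distance 3: api2, api3, auth1 — contains api2.

3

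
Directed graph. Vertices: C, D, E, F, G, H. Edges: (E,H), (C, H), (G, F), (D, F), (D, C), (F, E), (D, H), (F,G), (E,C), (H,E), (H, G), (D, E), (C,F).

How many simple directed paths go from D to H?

D→C→F→E→H
D→C→H
D→E→C→H
D→E→H
D→F→E→C→H
D→F→E→H
D→H

7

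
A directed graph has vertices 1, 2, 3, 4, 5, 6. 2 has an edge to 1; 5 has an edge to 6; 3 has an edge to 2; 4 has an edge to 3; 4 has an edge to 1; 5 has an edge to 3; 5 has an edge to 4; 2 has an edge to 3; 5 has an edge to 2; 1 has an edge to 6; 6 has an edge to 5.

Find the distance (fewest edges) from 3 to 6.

3

Distance 0: 3.
Distance 1: 2.
Distance 2: 1.
Distance 3: 6 — contains 6.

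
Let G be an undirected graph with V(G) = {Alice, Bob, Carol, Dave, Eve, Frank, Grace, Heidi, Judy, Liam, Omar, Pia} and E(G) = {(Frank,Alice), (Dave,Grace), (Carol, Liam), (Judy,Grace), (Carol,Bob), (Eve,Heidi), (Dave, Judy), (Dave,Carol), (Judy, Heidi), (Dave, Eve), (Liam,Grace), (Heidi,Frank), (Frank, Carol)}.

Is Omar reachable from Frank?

Explore from Frank.
Distance 1: reach Alice, Carol, Heidi.
Distance 2: reach Bob, Dave, Eve, Judy, Liam.
Distance 3: reach Grace.
The search is exhausted without reaching Omar; it lies in a different component.

No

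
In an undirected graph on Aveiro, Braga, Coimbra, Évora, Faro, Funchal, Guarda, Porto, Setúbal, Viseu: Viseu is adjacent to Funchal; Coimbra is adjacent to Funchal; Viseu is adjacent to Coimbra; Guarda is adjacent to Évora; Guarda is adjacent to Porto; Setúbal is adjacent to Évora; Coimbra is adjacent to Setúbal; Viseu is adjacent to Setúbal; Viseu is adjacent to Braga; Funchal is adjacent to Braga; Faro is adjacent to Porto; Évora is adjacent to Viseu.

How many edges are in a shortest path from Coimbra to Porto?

4

Distance 0: Coimbra.
Distance 1: Funchal, Setúbal, Viseu.
Distance 2: Braga, Évora.
Distance 3: Guarda.
Distance 4: Porto — contains Porto.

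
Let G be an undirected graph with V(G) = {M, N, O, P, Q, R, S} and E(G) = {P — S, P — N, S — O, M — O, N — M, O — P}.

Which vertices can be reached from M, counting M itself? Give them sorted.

M, N, O, P, S

Start at M.
Its neighbours: N, O.
Then their neighbours: P, S.
Nothing further is reachable.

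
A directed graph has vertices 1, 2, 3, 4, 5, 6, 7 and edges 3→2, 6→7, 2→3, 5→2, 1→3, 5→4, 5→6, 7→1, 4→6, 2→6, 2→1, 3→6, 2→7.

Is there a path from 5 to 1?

Explore from 5.
Distance 1: reach 2, 4, 6.
Distance 2: reach 1, 3, 7.
Found 1.

Yes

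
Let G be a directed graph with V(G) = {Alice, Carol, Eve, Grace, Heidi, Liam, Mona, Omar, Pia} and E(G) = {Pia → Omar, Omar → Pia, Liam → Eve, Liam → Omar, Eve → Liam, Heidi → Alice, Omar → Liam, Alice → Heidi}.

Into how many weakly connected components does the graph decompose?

From Alice: component {Alice, Heidi}.
From Carol: component {Carol}.
From Eve: component {Eve, Liam, Omar, Pia}.
From Grace: component {Grace}.
From Mona: component {Mona}.
That's 5 components.

5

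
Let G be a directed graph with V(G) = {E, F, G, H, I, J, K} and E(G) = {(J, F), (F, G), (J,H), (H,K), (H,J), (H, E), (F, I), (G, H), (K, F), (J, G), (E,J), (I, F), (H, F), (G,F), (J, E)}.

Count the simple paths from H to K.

H→K

1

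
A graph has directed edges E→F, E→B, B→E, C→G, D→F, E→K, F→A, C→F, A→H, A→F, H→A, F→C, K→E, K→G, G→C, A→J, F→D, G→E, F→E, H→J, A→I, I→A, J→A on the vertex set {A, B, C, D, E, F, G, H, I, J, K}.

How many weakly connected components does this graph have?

1

From A: component {A, B, C, D, E, F, G, H, I, J, K}.
That's 1 component.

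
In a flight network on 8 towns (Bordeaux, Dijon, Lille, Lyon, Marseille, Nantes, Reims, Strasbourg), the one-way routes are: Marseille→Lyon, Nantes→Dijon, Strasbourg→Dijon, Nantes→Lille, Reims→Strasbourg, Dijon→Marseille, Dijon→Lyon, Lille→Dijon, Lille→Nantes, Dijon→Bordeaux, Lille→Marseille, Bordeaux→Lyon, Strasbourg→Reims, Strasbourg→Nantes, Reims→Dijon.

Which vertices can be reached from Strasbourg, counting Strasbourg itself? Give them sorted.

Bordeaux, Dijon, Lille, Lyon, Marseille, Nantes, Reims, Strasbourg

Start at Strasbourg.
Its neighbours: Dijon, Nantes, Reims.
Then their neighbours: Bordeaux, Lille, Lyon, Marseille.
Every vertex is now reached.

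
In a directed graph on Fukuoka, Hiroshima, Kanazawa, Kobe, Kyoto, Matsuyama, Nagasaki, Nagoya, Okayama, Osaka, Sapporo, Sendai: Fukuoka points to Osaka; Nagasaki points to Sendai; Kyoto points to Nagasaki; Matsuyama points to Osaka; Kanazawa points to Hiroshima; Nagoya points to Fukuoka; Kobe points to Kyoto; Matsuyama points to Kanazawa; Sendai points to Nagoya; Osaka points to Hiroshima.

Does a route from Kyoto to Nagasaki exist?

Explore from Kyoto.
Distance 1: reach Nagasaki.
Found Nagasaki.

Yes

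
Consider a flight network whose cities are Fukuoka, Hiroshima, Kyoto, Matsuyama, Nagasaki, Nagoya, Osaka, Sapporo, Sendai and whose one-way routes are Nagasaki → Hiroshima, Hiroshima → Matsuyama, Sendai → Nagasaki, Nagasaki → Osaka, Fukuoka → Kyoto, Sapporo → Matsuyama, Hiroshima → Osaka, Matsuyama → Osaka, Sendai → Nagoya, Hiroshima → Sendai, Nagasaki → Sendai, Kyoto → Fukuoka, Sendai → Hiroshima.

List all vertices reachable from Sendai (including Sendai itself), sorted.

Hiroshima, Matsuyama, Nagasaki, Nagoya, Osaka, Sendai

Start at Sendai.
Its neighbours: Hiroshima, Nagasaki, Nagoya.
Then their neighbours: Matsuyama, Osaka.
Nothing further is reachable.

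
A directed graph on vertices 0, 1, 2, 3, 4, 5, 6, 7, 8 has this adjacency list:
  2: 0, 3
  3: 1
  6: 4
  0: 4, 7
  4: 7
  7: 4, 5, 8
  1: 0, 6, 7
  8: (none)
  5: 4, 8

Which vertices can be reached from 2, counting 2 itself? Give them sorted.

0, 1, 2, 3, 4, 5, 6, 7, 8

Start at 2.
Its neighbours: 0, 3.
Then their neighbours: 1, 4, 7.
Then next layer: 5, 6, 8.
Every vertex is now reached.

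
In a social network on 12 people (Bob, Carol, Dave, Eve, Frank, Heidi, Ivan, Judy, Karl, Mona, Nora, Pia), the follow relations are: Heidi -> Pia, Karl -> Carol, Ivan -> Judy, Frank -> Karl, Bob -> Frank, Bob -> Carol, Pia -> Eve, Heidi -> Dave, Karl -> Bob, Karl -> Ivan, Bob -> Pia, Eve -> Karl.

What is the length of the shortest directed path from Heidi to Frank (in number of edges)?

Distance 0: Heidi.
Distance 1: Dave, Pia.
Distance 2: Eve.
Distance 3: Karl.
Distance 4: Bob, Carol, Ivan.
Distance 5: Frank, Judy — contains Frank.

5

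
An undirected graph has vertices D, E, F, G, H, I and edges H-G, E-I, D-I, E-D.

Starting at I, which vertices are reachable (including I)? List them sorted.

Start at I.
Its neighbours: D, E.
Nothing further is reachable.

D, E, I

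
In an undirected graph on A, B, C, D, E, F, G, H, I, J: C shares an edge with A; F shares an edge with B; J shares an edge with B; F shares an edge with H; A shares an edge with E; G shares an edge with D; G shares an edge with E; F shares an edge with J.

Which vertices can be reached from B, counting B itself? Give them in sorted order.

B, F, H, J

Start at B.
Its neighbours: F, J.
Then their neighbours: H.
Nothing further is reachable.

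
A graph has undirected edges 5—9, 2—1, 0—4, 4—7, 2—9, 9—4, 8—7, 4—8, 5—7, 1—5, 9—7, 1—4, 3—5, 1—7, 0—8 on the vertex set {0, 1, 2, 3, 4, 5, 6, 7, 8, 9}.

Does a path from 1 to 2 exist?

Explore from 1.
Distance 1: reach 2, 4, 5, 7.
Found 2.

Yes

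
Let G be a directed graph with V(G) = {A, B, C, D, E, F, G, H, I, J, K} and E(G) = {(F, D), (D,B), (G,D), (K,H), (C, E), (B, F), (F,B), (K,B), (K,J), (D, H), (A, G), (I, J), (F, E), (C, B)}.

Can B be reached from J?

J has no outgoing edges, so nothing is reachable from it.

No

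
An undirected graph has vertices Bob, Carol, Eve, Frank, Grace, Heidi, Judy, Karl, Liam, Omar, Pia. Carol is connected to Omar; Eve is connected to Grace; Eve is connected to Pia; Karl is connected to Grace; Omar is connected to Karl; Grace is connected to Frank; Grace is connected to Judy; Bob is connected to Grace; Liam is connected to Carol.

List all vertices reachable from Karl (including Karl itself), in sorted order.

Start at Karl.
Its neighbours: Grace, Omar.
Then their neighbours: Bob, Carol, Eve, Frank, Judy.
Then next layer: Liam, Pia.
Nothing further is reachable.

Bob, Carol, Eve, Frank, Grace, Judy, Karl, Liam, Omar, Pia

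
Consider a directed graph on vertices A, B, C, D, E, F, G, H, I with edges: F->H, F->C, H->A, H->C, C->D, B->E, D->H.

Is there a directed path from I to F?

I has no outgoing edges, so nothing is reachable from it.

No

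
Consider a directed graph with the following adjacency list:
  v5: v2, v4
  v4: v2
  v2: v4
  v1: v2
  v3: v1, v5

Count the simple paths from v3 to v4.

v3→v1→v2→v4
v3→v5→v2→v4
v3→v5→v4

3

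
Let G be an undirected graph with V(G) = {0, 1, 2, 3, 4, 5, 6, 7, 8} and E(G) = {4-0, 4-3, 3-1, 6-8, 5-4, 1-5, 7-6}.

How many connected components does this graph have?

From 0: component {0, 1, 3, 4, 5}.
From 2: component {2}.
From 6: component {6, 7, 8}.
That's 3 components.

3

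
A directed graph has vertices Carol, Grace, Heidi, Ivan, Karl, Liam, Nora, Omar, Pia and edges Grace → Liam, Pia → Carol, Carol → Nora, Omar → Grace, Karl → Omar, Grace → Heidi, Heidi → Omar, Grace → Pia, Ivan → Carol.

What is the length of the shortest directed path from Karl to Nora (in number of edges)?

Distance 0: Karl.
Distance 1: Omar.
Distance 2: Grace.
Distance 3: Heidi, Liam, Pia.
Distance 4: Carol.
Distance 5: Nora — contains Nora.

5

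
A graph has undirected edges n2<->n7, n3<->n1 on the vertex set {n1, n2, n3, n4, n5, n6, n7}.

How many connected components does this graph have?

5

From n1: component {n1, n3}.
From n2: component {n2, n7}.
From n4: component {n4}.
From n5: component {n5}.
From n6: component {n6}.
That's 5 components.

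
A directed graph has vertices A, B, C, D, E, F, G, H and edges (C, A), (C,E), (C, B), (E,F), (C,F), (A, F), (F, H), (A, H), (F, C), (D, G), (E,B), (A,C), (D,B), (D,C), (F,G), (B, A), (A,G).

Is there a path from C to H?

Yes

Explore from C.
Distance 1: reach A, B, E, F.
Distance 2: reach G, H.
Found H.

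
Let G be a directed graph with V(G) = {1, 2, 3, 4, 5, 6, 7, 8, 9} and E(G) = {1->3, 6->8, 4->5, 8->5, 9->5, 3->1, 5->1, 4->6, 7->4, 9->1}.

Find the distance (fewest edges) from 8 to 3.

3

Distance 0: 8.
Distance 1: 5.
Distance 2: 1.
Distance 3: 3 — contains 3.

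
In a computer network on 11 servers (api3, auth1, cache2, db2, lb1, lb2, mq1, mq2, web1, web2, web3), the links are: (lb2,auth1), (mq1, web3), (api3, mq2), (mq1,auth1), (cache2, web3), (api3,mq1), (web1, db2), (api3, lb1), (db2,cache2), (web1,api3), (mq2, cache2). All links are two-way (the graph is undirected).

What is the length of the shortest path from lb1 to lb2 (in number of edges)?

4

Distance 0: lb1.
Distance 1: api3.
Distance 2: mq1, mq2, web1.
Distance 3: auth1, cache2, db2, web3.
Distance 4: lb2 — contains lb2.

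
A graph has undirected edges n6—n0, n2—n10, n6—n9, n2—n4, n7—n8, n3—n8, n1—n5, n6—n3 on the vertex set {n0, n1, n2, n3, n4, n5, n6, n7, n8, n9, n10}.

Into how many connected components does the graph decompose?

From n0: component {n0, n3, n6, n7, n8, n9}.
From n1: component {n1, n5}.
From n2: component {n2, n4, n10}.
That's 3 components.

3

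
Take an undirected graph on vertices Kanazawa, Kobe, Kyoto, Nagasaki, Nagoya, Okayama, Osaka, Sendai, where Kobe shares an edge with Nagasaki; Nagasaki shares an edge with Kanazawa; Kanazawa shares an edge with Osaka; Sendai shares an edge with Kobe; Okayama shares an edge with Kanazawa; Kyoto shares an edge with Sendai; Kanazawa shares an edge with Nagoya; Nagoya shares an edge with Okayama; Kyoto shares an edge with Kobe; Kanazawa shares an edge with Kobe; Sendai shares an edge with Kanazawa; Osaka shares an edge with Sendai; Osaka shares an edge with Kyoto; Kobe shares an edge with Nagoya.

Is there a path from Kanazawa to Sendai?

Explore from Kanazawa.
Distance 1: reach Kobe, Nagasaki, Nagoya, Okayama, Osaka, Sendai.
Found Sendai.

Yes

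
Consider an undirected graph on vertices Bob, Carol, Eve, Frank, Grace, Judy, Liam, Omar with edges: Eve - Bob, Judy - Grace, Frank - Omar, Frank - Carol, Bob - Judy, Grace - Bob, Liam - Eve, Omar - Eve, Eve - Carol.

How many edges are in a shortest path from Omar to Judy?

3

Distance 0: Omar.
Distance 1: Eve, Frank.
Distance 2: Bob, Carol, Liam.
Distance 3: Grace, Judy — contains Judy.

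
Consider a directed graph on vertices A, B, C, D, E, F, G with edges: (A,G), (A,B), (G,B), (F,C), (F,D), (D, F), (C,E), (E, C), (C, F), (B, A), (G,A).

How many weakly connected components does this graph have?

From A: component {A, B, G}.
From C: component {C, D, E, F}.
That's 2 components.

2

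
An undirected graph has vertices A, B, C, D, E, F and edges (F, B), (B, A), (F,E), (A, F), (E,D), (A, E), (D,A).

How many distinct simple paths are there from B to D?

7

B–A–D
B–A–E–D
B–A–F–E–D
B–F–A–D
B–F–A–E–D
B–F–E–A–D
B–F–E–D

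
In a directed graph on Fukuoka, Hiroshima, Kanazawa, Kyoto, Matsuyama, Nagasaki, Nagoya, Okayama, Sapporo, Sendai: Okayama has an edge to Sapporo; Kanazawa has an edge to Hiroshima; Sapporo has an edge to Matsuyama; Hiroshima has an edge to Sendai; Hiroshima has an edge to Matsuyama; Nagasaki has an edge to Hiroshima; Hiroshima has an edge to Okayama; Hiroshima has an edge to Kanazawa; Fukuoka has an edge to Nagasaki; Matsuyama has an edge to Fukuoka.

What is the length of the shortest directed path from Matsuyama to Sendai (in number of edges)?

4

Distance 0: Matsuyama.
Distance 1: Fukuoka.
Distance 2: Nagasaki.
Distance 3: Hiroshima.
Distance 4: Kanazawa, Okayama, Sendai — contains Sendai.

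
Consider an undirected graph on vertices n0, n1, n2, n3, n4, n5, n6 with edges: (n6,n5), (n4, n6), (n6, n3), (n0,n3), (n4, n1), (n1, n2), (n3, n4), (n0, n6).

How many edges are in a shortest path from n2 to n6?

Distance 0: n2.
Distance 1: n1.
Distance 2: n4.
Distance 3: n3, n6 — contains n6.

3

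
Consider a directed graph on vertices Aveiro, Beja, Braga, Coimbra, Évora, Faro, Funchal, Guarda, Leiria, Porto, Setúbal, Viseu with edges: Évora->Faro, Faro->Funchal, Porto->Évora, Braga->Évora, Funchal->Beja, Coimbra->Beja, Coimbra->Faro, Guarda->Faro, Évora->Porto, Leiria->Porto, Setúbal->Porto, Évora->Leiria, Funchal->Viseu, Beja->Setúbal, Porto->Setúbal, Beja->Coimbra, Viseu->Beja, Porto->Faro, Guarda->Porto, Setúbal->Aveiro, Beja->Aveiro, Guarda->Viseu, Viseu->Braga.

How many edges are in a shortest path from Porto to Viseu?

Distance 0: Porto.
Distance 1: Évora, Faro, Setúbal.
Distance 2: Aveiro, Funchal, Leiria.
Distance 3: Beja, Viseu — contains Viseu.

3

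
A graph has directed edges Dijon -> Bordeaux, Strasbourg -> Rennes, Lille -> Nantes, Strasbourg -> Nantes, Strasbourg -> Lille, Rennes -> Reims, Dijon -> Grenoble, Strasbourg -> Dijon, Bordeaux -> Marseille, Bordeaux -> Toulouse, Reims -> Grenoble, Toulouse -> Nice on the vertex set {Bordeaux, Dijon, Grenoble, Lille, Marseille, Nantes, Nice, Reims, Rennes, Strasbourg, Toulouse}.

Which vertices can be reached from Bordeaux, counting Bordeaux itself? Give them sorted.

Start at Bordeaux.
Its neighbours: Marseille, Toulouse.
Then their neighbours: Nice.
Nothing further is reachable.

Bordeaux, Marseille, Nice, Toulouse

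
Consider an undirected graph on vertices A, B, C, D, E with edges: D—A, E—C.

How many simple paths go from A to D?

A–D

1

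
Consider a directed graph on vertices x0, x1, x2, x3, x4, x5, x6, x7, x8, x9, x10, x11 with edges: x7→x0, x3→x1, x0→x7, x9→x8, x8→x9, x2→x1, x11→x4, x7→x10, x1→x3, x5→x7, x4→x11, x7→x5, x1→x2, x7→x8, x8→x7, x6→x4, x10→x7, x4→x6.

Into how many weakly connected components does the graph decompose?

3

From x0: component {x0, x5, x7, x8, x9, x10}.
From x1: component {x1, x2, x3}.
From x4: component {x4, x6, x11}.
That's 3 components.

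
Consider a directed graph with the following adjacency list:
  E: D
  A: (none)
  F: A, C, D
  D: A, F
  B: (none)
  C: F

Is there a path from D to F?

Explore from D.
Distance 1: reach A, F.
Found F.

Yes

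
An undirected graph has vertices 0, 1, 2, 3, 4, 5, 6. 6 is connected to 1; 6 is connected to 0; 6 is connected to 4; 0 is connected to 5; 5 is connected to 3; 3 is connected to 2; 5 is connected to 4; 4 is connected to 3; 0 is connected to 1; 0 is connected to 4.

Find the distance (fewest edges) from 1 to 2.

4

Distance 0: 1.
Distance 1: 0, 6.
Distance 2: 4, 5.
Distance 3: 3.
Distance 4: 2 — contains 2.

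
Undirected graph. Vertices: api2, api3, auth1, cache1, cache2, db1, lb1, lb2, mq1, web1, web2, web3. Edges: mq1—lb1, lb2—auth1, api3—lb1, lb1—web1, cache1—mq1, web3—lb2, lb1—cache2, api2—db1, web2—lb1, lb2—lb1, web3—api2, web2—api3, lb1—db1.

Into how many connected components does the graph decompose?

1

From api2: component {api2, api3, auth1, cache1, cache2, db1, lb1, lb2, mq1, web1, web2, web3}.
That's 1 component.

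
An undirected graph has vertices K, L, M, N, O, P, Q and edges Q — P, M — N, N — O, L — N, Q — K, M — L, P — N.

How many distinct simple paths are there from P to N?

P–N

1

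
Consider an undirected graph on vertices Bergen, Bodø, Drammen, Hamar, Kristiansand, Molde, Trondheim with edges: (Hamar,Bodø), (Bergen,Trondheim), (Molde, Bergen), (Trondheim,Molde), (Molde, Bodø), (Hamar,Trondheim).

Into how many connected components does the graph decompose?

3

From Bergen: component {Bergen, Bodø, Hamar, Molde, Trondheim}.
From Drammen: component {Drammen}.
From Kristiansand: component {Kristiansand}.
That's 3 components.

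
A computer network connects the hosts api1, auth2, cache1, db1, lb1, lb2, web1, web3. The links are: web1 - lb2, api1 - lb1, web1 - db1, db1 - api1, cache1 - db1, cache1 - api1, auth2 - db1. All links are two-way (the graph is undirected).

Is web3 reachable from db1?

No

Explore from db1.
Distance 1: reach api1, auth2, cache1, web1.
Distance 2: reach lb1, lb2.
The search is exhausted without reaching web3; it lies in a different component.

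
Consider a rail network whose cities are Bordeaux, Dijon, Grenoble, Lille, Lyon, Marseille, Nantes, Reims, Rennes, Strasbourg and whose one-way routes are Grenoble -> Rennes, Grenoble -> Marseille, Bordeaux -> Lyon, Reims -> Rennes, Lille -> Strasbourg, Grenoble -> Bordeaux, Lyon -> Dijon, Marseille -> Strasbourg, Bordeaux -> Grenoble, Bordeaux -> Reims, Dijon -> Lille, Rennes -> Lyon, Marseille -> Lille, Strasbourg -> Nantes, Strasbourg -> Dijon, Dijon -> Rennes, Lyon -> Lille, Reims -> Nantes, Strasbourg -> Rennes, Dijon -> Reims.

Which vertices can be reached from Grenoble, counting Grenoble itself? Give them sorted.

Start at Grenoble.
Its neighbours: Bordeaux, Marseille, Rennes.
Then their neighbours: Lille, Lyon, Reims, Strasbourg.
Then next layer: Dijon, Nantes.
Every vertex is now reached.

Bordeaux, Dijon, Grenoble, Lille, Lyon, Marseille, Nantes, Reims, Rennes, Strasbourg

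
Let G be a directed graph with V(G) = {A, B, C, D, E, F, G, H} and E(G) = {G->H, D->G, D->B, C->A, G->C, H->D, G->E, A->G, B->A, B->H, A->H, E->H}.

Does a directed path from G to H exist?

Yes

Explore from G.
Distance 1: reach C, E, H.
Found H.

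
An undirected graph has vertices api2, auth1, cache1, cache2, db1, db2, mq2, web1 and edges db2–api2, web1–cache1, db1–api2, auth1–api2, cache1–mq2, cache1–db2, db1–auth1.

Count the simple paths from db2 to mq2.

db2–cache1–mq2

1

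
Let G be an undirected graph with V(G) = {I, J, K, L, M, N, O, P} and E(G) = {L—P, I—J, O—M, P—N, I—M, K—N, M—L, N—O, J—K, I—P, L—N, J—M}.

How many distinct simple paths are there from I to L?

I–J–K–N–L
I–J–K–N–O–M–L
I–J–K–N–P–L
I–J–M–L
I–J–M–O–N–L
I–J–M–O–N–P–L
I–M–J–K–N–L
I–M–J–K–N–P–L
I–M–L
I–M–O–N–L
I–M–O–N–P–L
I–P–L
I–P–N–K–J–M–L
I–P–N–L
I–P–N–O–M–L

15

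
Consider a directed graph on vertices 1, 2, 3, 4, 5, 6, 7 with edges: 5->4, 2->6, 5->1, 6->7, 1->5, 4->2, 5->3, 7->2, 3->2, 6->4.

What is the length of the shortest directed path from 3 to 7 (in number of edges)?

Distance 0: 3.
Distance 1: 2.
Distance 2: 6.
Distance 3: 4, 7 — contains 7.

3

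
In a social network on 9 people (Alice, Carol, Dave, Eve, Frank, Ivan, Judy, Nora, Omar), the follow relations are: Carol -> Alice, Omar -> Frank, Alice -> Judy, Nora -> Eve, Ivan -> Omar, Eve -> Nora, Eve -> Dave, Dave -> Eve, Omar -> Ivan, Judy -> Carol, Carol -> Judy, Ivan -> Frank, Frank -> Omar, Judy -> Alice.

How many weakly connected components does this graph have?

From Alice: component {Alice, Carol, Judy}.
From Dave: component {Dave, Eve, Nora}.
From Frank: component {Frank, Ivan, Omar}.
That's 3 components.

3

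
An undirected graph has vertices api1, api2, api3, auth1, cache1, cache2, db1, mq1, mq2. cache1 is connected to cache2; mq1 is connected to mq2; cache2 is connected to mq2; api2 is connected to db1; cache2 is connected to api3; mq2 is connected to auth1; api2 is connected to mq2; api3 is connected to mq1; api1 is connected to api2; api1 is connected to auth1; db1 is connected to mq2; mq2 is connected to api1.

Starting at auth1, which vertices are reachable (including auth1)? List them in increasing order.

api1, api2, api3, auth1, cache1, cache2, db1, mq1, mq2

Start at auth1.
Its neighbours: api1, mq2.
Then their neighbours: api2, cache2, db1, mq1.
Then next layer: api3, cache1.
Every vertex is now reached.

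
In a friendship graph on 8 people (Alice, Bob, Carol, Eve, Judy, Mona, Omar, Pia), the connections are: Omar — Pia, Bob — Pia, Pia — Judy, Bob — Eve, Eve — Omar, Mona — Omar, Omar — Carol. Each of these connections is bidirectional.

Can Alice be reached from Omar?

No

Explore from Omar.
Distance 1: reach Carol, Eve, Mona, Pia.
Distance 2: reach Bob, Judy.
The search is exhausted without reaching Alice; it lies in a different component.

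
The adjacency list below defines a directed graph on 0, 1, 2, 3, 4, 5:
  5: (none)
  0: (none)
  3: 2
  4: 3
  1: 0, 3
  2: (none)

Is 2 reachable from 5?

5 has no outgoing edges, so nothing is reachable from it.

No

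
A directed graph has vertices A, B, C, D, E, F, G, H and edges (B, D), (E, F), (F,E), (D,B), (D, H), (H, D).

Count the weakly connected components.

5

From A: component {A}.
From B: component {B, D, H}.
From C: component {C}.
From E: component {E, F}.
From G: component {G}.
That's 5 components.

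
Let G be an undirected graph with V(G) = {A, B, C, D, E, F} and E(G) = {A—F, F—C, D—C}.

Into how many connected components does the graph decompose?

3

From A: component {A, C, D, F}.
From B: component {B}.
From E: component {E}.
That's 3 components.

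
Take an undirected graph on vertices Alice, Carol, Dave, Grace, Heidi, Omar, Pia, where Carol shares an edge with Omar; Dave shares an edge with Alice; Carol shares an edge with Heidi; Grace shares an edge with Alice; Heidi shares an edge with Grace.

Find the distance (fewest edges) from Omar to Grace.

3

Distance 0: Omar.
Distance 1: Carol.
Distance 2: Heidi.
Distance 3: Grace — contains Grace.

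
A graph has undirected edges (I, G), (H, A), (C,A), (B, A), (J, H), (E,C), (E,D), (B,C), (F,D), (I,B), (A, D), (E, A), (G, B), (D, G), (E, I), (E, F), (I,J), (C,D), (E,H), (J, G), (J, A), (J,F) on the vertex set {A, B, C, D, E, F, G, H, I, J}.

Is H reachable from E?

Explore from E.
Distance 1: reach A, C, D, F, H, I.
Found H.

Yes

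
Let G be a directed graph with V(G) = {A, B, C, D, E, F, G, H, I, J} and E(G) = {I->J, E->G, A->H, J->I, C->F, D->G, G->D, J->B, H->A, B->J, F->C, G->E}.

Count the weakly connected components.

From A: component {A, H}.
From B: component {B, I, J}.
From C: component {C, F}.
From D: component {D, E, G}.
That's 4 components.

4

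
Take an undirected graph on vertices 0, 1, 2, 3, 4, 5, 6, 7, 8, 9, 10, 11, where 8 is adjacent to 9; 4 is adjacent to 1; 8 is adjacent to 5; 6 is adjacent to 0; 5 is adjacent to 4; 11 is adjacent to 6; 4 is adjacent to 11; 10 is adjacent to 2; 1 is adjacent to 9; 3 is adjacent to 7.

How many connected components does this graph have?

From 0: component {0, 1, 4, 5, 6, 8, 9, 11}.
From 2: component {2, 10}.
From 3: component {3, 7}.
That's 3 components.

3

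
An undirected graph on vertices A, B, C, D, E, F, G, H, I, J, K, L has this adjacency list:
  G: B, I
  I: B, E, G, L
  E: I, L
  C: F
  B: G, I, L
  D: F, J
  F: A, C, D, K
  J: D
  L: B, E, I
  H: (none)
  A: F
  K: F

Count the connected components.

3

From A: component {A, C, D, F, J, K}.
From B: component {B, E, G, I, L}.
From H: component {H}.
That's 3 components.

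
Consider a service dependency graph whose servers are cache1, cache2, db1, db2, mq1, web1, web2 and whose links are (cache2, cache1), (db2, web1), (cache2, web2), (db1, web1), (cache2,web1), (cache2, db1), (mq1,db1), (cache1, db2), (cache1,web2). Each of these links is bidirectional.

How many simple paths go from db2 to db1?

db2–cache1–cache2–db1
db2–cache1–cache2–web1–db1
db2–cache1–web2–cache2–db1
db2–cache1–web2–cache2–web1–db1
db2–web1–cache2–db1
db2–web1–db1

6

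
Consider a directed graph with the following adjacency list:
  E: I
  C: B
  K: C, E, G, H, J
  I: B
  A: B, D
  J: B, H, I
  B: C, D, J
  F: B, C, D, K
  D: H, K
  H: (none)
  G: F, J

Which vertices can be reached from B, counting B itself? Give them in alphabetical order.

B, C, D, E, F, G, H, I, J, K

Start at B.
Its neighbours: C, D, J.
Then their neighbours: H, I, K.
Then next layer: E, G.
Then next layer: F.
Nothing further is reachable.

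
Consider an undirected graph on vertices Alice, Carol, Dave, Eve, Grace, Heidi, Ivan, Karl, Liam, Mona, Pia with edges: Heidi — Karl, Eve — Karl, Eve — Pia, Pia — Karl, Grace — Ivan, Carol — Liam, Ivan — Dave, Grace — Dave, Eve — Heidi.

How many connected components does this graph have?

From Alice: component {Alice}.
From Carol: component {Carol, Liam}.
From Dave: component {Dave, Grace, Ivan}.
From Eve: component {Eve, Heidi, Karl, Pia}.
From Mona: component {Mona}.
That's 5 components.

5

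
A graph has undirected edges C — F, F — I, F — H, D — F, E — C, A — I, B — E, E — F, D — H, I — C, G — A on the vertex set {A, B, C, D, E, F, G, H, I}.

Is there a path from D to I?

Yes

Explore from D.
Distance 1: reach F, H.
Distance 2: reach C, E, I.
Found I.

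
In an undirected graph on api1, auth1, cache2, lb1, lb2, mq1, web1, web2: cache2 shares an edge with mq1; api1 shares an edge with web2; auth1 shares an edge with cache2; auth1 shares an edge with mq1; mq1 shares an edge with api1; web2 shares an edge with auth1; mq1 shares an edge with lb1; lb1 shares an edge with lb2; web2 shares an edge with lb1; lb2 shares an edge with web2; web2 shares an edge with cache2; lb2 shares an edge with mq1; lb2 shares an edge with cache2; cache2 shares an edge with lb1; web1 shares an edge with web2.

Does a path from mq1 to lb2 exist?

Explore from mq1.
Distance 1: reach api1, auth1, cache2, lb1, lb2.
Found lb2.

Yes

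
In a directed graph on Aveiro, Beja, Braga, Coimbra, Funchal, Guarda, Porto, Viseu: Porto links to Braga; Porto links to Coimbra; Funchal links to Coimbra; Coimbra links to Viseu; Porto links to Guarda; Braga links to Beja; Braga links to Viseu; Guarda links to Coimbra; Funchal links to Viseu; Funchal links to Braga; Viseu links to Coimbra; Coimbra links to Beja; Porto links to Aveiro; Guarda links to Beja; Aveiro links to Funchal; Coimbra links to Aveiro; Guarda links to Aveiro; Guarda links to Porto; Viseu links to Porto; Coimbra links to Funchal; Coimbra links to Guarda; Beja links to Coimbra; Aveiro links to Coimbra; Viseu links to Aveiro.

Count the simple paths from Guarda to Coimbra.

20

Guarda→Aveiro→Coimbra
Guarda→Aveiro→Funchal→Braga→Beja→Coimbra
Guarda→Aveiro→Funchal→Braga→Viseu→Coimbra
Guarda→Aveiro→Funchal→Braga→Viseu→Porto→Coimbra
Guarda→Aveiro→Funchal→Coimbra
Guarda→Aveiro→Funchal→Viseu→Coimbra
Guarda→Aveiro→Funchal→Viseu→Porto→Braga→Beja→Coimbra
Guarda→Aveiro→Funchal→Viseu→Porto→Coimbra
... and 12 more.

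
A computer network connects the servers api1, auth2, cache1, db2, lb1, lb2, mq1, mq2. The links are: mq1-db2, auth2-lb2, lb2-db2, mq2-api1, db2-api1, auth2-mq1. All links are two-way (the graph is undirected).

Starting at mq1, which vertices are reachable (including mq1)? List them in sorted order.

Start at mq1.
Its neighbours: auth2, db2.
Then their neighbours: api1, lb2.
Then next layer: mq2.
Nothing further is reachable.

api1, auth2, db2, lb2, mq1, mq2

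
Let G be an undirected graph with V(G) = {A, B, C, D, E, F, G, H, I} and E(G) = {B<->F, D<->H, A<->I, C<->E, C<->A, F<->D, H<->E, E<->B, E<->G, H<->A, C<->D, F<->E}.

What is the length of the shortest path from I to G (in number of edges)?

Distance 0: I.
Distance 1: A.
Distance 2: C, H.
Distance 3: D, E.
Distance 4: B, F, G — contains G.

4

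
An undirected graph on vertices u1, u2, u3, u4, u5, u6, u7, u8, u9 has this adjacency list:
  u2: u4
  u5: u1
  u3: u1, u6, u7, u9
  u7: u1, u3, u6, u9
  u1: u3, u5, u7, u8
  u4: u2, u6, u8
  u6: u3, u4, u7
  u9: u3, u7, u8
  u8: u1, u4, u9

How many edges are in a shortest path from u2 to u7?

Distance 0: u2.
Distance 1: u4.
Distance 2: u6, u8.
Distance 3: u1, u3, u7, u9 — contains u7.

3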